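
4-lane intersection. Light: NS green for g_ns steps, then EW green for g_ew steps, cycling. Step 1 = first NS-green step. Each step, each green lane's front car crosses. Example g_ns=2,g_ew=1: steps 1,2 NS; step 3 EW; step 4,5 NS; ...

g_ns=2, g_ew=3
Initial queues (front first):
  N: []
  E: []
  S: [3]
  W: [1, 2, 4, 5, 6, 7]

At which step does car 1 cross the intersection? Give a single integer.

Step 1 [NS]: N:empty,E:wait,S:car3-GO,W:wait | queues: N=0 E=0 S=0 W=6
Step 2 [NS]: N:empty,E:wait,S:empty,W:wait | queues: N=0 E=0 S=0 W=6
Step 3 [EW]: N:wait,E:empty,S:wait,W:car1-GO | queues: N=0 E=0 S=0 W=5
Step 4 [EW]: N:wait,E:empty,S:wait,W:car2-GO | queues: N=0 E=0 S=0 W=4
Step 5 [EW]: N:wait,E:empty,S:wait,W:car4-GO | queues: N=0 E=0 S=0 W=3
Step 6 [NS]: N:empty,E:wait,S:empty,W:wait | queues: N=0 E=0 S=0 W=3
Step 7 [NS]: N:empty,E:wait,S:empty,W:wait | queues: N=0 E=0 S=0 W=3
Step 8 [EW]: N:wait,E:empty,S:wait,W:car5-GO | queues: N=0 E=0 S=0 W=2
Step 9 [EW]: N:wait,E:empty,S:wait,W:car6-GO | queues: N=0 E=0 S=0 W=1
Step 10 [EW]: N:wait,E:empty,S:wait,W:car7-GO | queues: N=0 E=0 S=0 W=0
Car 1 crosses at step 3

3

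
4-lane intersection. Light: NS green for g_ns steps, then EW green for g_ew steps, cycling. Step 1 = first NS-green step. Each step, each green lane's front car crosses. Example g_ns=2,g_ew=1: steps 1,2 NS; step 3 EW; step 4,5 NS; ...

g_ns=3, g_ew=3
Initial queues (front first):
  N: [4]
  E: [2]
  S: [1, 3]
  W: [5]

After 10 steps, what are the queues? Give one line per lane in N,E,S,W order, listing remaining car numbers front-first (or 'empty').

Step 1 [NS]: N:car4-GO,E:wait,S:car1-GO,W:wait | queues: N=0 E=1 S=1 W=1
Step 2 [NS]: N:empty,E:wait,S:car3-GO,W:wait | queues: N=0 E=1 S=0 W=1
Step 3 [NS]: N:empty,E:wait,S:empty,W:wait | queues: N=0 E=1 S=0 W=1
Step 4 [EW]: N:wait,E:car2-GO,S:wait,W:car5-GO | queues: N=0 E=0 S=0 W=0

N: empty
E: empty
S: empty
W: empty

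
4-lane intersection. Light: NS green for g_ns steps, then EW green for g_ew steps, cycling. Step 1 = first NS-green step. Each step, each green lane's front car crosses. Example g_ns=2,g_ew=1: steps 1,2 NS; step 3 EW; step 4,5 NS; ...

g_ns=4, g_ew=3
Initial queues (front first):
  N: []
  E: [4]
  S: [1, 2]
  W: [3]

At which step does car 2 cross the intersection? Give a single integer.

Step 1 [NS]: N:empty,E:wait,S:car1-GO,W:wait | queues: N=0 E=1 S=1 W=1
Step 2 [NS]: N:empty,E:wait,S:car2-GO,W:wait | queues: N=0 E=1 S=0 W=1
Step 3 [NS]: N:empty,E:wait,S:empty,W:wait | queues: N=0 E=1 S=0 W=1
Step 4 [NS]: N:empty,E:wait,S:empty,W:wait | queues: N=0 E=1 S=0 W=1
Step 5 [EW]: N:wait,E:car4-GO,S:wait,W:car3-GO | queues: N=0 E=0 S=0 W=0
Car 2 crosses at step 2

2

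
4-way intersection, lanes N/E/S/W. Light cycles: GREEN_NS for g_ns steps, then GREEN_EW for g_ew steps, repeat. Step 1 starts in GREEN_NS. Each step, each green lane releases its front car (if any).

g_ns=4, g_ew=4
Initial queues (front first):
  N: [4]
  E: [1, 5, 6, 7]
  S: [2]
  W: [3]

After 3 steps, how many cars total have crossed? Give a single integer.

Answer: 2

Derivation:
Step 1 [NS]: N:car4-GO,E:wait,S:car2-GO,W:wait | queues: N=0 E=4 S=0 W=1
Step 2 [NS]: N:empty,E:wait,S:empty,W:wait | queues: N=0 E=4 S=0 W=1
Step 3 [NS]: N:empty,E:wait,S:empty,W:wait | queues: N=0 E=4 S=0 W=1
Cars crossed by step 3: 2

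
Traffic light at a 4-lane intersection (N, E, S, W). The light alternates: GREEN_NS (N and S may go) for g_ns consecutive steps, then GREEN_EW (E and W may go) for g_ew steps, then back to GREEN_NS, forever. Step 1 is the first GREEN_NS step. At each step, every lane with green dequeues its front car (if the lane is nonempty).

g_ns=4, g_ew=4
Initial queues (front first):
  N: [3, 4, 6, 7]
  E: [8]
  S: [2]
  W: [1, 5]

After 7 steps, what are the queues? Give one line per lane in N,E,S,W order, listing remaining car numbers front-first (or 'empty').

Step 1 [NS]: N:car3-GO,E:wait,S:car2-GO,W:wait | queues: N=3 E=1 S=0 W=2
Step 2 [NS]: N:car4-GO,E:wait,S:empty,W:wait | queues: N=2 E=1 S=0 W=2
Step 3 [NS]: N:car6-GO,E:wait,S:empty,W:wait | queues: N=1 E=1 S=0 W=2
Step 4 [NS]: N:car7-GO,E:wait,S:empty,W:wait | queues: N=0 E=1 S=0 W=2
Step 5 [EW]: N:wait,E:car8-GO,S:wait,W:car1-GO | queues: N=0 E=0 S=0 W=1
Step 6 [EW]: N:wait,E:empty,S:wait,W:car5-GO | queues: N=0 E=0 S=0 W=0

N: empty
E: empty
S: empty
W: empty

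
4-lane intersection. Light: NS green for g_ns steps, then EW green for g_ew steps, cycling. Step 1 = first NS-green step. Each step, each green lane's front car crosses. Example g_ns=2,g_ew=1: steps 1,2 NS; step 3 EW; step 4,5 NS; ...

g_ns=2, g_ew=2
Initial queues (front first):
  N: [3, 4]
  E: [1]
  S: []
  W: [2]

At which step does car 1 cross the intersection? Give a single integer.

Step 1 [NS]: N:car3-GO,E:wait,S:empty,W:wait | queues: N=1 E=1 S=0 W=1
Step 2 [NS]: N:car4-GO,E:wait,S:empty,W:wait | queues: N=0 E=1 S=0 W=1
Step 3 [EW]: N:wait,E:car1-GO,S:wait,W:car2-GO | queues: N=0 E=0 S=0 W=0
Car 1 crosses at step 3

3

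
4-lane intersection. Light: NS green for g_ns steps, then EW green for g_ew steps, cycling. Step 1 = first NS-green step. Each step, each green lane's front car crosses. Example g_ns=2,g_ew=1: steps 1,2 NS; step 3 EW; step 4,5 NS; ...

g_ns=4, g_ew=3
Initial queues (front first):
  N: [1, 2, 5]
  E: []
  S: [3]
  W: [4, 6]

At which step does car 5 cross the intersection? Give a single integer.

Step 1 [NS]: N:car1-GO,E:wait,S:car3-GO,W:wait | queues: N=2 E=0 S=0 W=2
Step 2 [NS]: N:car2-GO,E:wait,S:empty,W:wait | queues: N=1 E=0 S=0 W=2
Step 3 [NS]: N:car5-GO,E:wait,S:empty,W:wait | queues: N=0 E=0 S=0 W=2
Step 4 [NS]: N:empty,E:wait,S:empty,W:wait | queues: N=0 E=0 S=0 W=2
Step 5 [EW]: N:wait,E:empty,S:wait,W:car4-GO | queues: N=0 E=0 S=0 W=1
Step 6 [EW]: N:wait,E:empty,S:wait,W:car6-GO | queues: N=0 E=0 S=0 W=0
Car 5 crosses at step 3

3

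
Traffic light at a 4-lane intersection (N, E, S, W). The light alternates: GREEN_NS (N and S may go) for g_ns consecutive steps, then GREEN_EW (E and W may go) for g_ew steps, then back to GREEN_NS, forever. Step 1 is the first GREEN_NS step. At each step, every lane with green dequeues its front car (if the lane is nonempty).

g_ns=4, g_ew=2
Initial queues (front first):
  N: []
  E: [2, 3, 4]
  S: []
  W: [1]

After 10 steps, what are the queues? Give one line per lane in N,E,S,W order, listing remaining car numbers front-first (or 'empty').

Step 1 [NS]: N:empty,E:wait,S:empty,W:wait | queues: N=0 E=3 S=0 W=1
Step 2 [NS]: N:empty,E:wait,S:empty,W:wait | queues: N=0 E=3 S=0 W=1
Step 3 [NS]: N:empty,E:wait,S:empty,W:wait | queues: N=0 E=3 S=0 W=1
Step 4 [NS]: N:empty,E:wait,S:empty,W:wait | queues: N=0 E=3 S=0 W=1
Step 5 [EW]: N:wait,E:car2-GO,S:wait,W:car1-GO | queues: N=0 E=2 S=0 W=0
Step 6 [EW]: N:wait,E:car3-GO,S:wait,W:empty | queues: N=0 E=1 S=0 W=0
Step 7 [NS]: N:empty,E:wait,S:empty,W:wait | queues: N=0 E=1 S=0 W=0
Step 8 [NS]: N:empty,E:wait,S:empty,W:wait | queues: N=0 E=1 S=0 W=0
Step 9 [NS]: N:empty,E:wait,S:empty,W:wait | queues: N=0 E=1 S=0 W=0
Step 10 [NS]: N:empty,E:wait,S:empty,W:wait | queues: N=0 E=1 S=0 W=0

N: empty
E: 4
S: empty
W: empty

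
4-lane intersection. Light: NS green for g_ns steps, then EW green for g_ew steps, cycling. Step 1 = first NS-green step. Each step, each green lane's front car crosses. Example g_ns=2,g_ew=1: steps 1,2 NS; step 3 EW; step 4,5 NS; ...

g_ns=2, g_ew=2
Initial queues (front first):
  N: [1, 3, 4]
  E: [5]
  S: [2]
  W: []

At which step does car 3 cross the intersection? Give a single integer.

Step 1 [NS]: N:car1-GO,E:wait,S:car2-GO,W:wait | queues: N=2 E=1 S=0 W=0
Step 2 [NS]: N:car3-GO,E:wait,S:empty,W:wait | queues: N=1 E=1 S=0 W=0
Step 3 [EW]: N:wait,E:car5-GO,S:wait,W:empty | queues: N=1 E=0 S=0 W=0
Step 4 [EW]: N:wait,E:empty,S:wait,W:empty | queues: N=1 E=0 S=0 W=0
Step 5 [NS]: N:car4-GO,E:wait,S:empty,W:wait | queues: N=0 E=0 S=0 W=0
Car 3 crosses at step 2

2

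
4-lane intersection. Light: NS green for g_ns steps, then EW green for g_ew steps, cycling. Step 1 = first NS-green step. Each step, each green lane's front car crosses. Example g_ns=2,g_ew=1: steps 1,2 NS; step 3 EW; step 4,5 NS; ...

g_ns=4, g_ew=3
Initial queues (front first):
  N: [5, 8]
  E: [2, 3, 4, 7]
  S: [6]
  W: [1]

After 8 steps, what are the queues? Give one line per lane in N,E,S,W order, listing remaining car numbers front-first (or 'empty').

Step 1 [NS]: N:car5-GO,E:wait,S:car6-GO,W:wait | queues: N=1 E=4 S=0 W=1
Step 2 [NS]: N:car8-GO,E:wait,S:empty,W:wait | queues: N=0 E=4 S=0 W=1
Step 3 [NS]: N:empty,E:wait,S:empty,W:wait | queues: N=0 E=4 S=0 W=1
Step 4 [NS]: N:empty,E:wait,S:empty,W:wait | queues: N=0 E=4 S=0 W=1
Step 5 [EW]: N:wait,E:car2-GO,S:wait,W:car1-GO | queues: N=0 E=3 S=0 W=0
Step 6 [EW]: N:wait,E:car3-GO,S:wait,W:empty | queues: N=0 E=2 S=0 W=0
Step 7 [EW]: N:wait,E:car4-GO,S:wait,W:empty | queues: N=0 E=1 S=0 W=0
Step 8 [NS]: N:empty,E:wait,S:empty,W:wait | queues: N=0 E=1 S=0 W=0

N: empty
E: 7
S: empty
W: empty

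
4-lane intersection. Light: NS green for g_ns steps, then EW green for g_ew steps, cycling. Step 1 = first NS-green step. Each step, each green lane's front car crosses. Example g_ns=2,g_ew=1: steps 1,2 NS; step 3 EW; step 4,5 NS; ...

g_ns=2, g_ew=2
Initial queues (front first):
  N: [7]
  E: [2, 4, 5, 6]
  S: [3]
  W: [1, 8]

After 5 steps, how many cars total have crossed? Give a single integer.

Answer: 6

Derivation:
Step 1 [NS]: N:car7-GO,E:wait,S:car3-GO,W:wait | queues: N=0 E=4 S=0 W=2
Step 2 [NS]: N:empty,E:wait,S:empty,W:wait | queues: N=0 E=4 S=0 W=2
Step 3 [EW]: N:wait,E:car2-GO,S:wait,W:car1-GO | queues: N=0 E=3 S=0 W=1
Step 4 [EW]: N:wait,E:car4-GO,S:wait,W:car8-GO | queues: N=0 E=2 S=0 W=0
Step 5 [NS]: N:empty,E:wait,S:empty,W:wait | queues: N=0 E=2 S=0 W=0
Cars crossed by step 5: 6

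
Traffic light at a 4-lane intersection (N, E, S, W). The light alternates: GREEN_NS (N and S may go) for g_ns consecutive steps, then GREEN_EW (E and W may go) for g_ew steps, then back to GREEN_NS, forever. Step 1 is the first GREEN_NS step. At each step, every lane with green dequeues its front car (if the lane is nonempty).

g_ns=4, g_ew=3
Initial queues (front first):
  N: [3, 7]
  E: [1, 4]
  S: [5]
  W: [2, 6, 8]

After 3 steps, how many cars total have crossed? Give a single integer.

Step 1 [NS]: N:car3-GO,E:wait,S:car5-GO,W:wait | queues: N=1 E=2 S=0 W=3
Step 2 [NS]: N:car7-GO,E:wait,S:empty,W:wait | queues: N=0 E=2 S=0 W=3
Step 3 [NS]: N:empty,E:wait,S:empty,W:wait | queues: N=0 E=2 S=0 W=3
Cars crossed by step 3: 3

Answer: 3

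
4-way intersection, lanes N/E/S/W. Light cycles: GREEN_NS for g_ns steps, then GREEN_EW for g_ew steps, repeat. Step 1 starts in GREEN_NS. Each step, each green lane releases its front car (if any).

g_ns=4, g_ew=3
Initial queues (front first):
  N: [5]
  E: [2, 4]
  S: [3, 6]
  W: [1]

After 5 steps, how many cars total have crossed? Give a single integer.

Step 1 [NS]: N:car5-GO,E:wait,S:car3-GO,W:wait | queues: N=0 E=2 S=1 W=1
Step 2 [NS]: N:empty,E:wait,S:car6-GO,W:wait | queues: N=0 E=2 S=0 W=1
Step 3 [NS]: N:empty,E:wait,S:empty,W:wait | queues: N=0 E=2 S=0 W=1
Step 4 [NS]: N:empty,E:wait,S:empty,W:wait | queues: N=0 E=2 S=0 W=1
Step 5 [EW]: N:wait,E:car2-GO,S:wait,W:car1-GO | queues: N=0 E=1 S=0 W=0
Cars crossed by step 5: 5

Answer: 5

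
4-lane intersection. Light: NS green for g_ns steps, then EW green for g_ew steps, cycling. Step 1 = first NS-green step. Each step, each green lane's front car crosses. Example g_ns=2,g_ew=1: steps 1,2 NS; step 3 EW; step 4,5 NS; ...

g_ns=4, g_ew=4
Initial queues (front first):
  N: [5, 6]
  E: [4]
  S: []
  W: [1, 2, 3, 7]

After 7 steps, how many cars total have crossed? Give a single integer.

Step 1 [NS]: N:car5-GO,E:wait,S:empty,W:wait | queues: N=1 E=1 S=0 W=4
Step 2 [NS]: N:car6-GO,E:wait,S:empty,W:wait | queues: N=0 E=1 S=0 W=4
Step 3 [NS]: N:empty,E:wait,S:empty,W:wait | queues: N=0 E=1 S=0 W=4
Step 4 [NS]: N:empty,E:wait,S:empty,W:wait | queues: N=0 E=1 S=0 W=4
Step 5 [EW]: N:wait,E:car4-GO,S:wait,W:car1-GO | queues: N=0 E=0 S=0 W=3
Step 6 [EW]: N:wait,E:empty,S:wait,W:car2-GO | queues: N=0 E=0 S=0 W=2
Step 7 [EW]: N:wait,E:empty,S:wait,W:car3-GO | queues: N=0 E=0 S=0 W=1
Cars crossed by step 7: 6

Answer: 6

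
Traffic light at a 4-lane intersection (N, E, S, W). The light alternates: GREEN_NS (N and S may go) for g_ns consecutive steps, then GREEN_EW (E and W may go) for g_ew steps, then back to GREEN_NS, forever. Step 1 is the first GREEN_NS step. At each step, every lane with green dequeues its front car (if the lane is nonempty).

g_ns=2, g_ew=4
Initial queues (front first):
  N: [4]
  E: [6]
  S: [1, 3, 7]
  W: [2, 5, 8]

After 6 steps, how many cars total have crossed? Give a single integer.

Answer: 7

Derivation:
Step 1 [NS]: N:car4-GO,E:wait,S:car1-GO,W:wait | queues: N=0 E=1 S=2 W=3
Step 2 [NS]: N:empty,E:wait,S:car3-GO,W:wait | queues: N=0 E=1 S=1 W=3
Step 3 [EW]: N:wait,E:car6-GO,S:wait,W:car2-GO | queues: N=0 E=0 S=1 W=2
Step 4 [EW]: N:wait,E:empty,S:wait,W:car5-GO | queues: N=0 E=0 S=1 W=1
Step 5 [EW]: N:wait,E:empty,S:wait,W:car8-GO | queues: N=0 E=0 S=1 W=0
Step 6 [EW]: N:wait,E:empty,S:wait,W:empty | queues: N=0 E=0 S=1 W=0
Cars crossed by step 6: 7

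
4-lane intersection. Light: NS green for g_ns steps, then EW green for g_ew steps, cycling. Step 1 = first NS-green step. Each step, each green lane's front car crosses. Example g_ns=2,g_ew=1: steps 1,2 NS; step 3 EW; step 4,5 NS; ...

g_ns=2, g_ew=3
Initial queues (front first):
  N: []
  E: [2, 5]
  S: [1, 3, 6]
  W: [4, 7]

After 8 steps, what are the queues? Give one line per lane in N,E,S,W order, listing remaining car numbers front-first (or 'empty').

Step 1 [NS]: N:empty,E:wait,S:car1-GO,W:wait | queues: N=0 E=2 S=2 W=2
Step 2 [NS]: N:empty,E:wait,S:car3-GO,W:wait | queues: N=0 E=2 S=1 W=2
Step 3 [EW]: N:wait,E:car2-GO,S:wait,W:car4-GO | queues: N=0 E=1 S=1 W=1
Step 4 [EW]: N:wait,E:car5-GO,S:wait,W:car7-GO | queues: N=0 E=0 S=1 W=0
Step 5 [EW]: N:wait,E:empty,S:wait,W:empty | queues: N=0 E=0 S=1 W=0
Step 6 [NS]: N:empty,E:wait,S:car6-GO,W:wait | queues: N=0 E=0 S=0 W=0

N: empty
E: empty
S: empty
W: empty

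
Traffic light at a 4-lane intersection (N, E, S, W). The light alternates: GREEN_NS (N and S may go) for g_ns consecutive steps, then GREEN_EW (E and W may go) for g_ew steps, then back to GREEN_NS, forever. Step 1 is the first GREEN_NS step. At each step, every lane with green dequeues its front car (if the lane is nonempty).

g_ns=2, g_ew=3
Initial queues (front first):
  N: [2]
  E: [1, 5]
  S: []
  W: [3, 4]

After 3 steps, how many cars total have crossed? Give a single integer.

Answer: 3

Derivation:
Step 1 [NS]: N:car2-GO,E:wait,S:empty,W:wait | queues: N=0 E=2 S=0 W=2
Step 2 [NS]: N:empty,E:wait,S:empty,W:wait | queues: N=0 E=2 S=0 W=2
Step 3 [EW]: N:wait,E:car1-GO,S:wait,W:car3-GO | queues: N=0 E=1 S=0 W=1
Cars crossed by step 3: 3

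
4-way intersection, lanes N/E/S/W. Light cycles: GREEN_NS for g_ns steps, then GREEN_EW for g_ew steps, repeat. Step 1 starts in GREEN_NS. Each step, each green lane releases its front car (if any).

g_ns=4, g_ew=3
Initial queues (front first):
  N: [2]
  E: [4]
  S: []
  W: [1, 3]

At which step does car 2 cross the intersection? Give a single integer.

Step 1 [NS]: N:car2-GO,E:wait,S:empty,W:wait | queues: N=0 E=1 S=0 W=2
Step 2 [NS]: N:empty,E:wait,S:empty,W:wait | queues: N=0 E=1 S=0 W=2
Step 3 [NS]: N:empty,E:wait,S:empty,W:wait | queues: N=0 E=1 S=0 W=2
Step 4 [NS]: N:empty,E:wait,S:empty,W:wait | queues: N=0 E=1 S=0 W=2
Step 5 [EW]: N:wait,E:car4-GO,S:wait,W:car1-GO | queues: N=0 E=0 S=0 W=1
Step 6 [EW]: N:wait,E:empty,S:wait,W:car3-GO | queues: N=0 E=0 S=0 W=0
Car 2 crosses at step 1

1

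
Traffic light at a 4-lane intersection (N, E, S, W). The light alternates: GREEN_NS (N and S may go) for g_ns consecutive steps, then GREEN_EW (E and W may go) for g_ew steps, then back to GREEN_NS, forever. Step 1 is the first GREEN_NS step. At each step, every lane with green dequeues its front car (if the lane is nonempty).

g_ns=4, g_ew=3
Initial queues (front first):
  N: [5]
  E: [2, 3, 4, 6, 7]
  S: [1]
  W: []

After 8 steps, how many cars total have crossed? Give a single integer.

Step 1 [NS]: N:car5-GO,E:wait,S:car1-GO,W:wait | queues: N=0 E=5 S=0 W=0
Step 2 [NS]: N:empty,E:wait,S:empty,W:wait | queues: N=0 E=5 S=0 W=0
Step 3 [NS]: N:empty,E:wait,S:empty,W:wait | queues: N=0 E=5 S=0 W=0
Step 4 [NS]: N:empty,E:wait,S:empty,W:wait | queues: N=0 E=5 S=0 W=0
Step 5 [EW]: N:wait,E:car2-GO,S:wait,W:empty | queues: N=0 E=4 S=0 W=0
Step 6 [EW]: N:wait,E:car3-GO,S:wait,W:empty | queues: N=0 E=3 S=0 W=0
Step 7 [EW]: N:wait,E:car4-GO,S:wait,W:empty | queues: N=0 E=2 S=0 W=0
Step 8 [NS]: N:empty,E:wait,S:empty,W:wait | queues: N=0 E=2 S=0 W=0
Cars crossed by step 8: 5

Answer: 5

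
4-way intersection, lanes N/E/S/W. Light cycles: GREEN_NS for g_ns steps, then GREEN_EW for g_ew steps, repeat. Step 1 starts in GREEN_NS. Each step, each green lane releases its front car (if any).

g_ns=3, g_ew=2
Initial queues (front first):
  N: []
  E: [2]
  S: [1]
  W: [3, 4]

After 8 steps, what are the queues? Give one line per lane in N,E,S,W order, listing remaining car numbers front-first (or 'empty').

Step 1 [NS]: N:empty,E:wait,S:car1-GO,W:wait | queues: N=0 E=1 S=0 W=2
Step 2 [NS]: N:empty,E:wait,S:empty,W:wait | queues: N=0 E=1 S=0 W=2
Step 3 [NS]: N:empty,E:wait,S:empty,W:wait | queues: N=0 E=1 S=0 W=2
Step 4 [EW]: N:wait,E:car2-GO,S:wait,W:car3-GO | queues: N=0 E=0 S=0 W=1
Step 5 [EW]: N:wait,E:empty,S:wait,W:car4-GO | queues: N=0 E=0 S=0 W=0

N: empty
E: empty
S: empty
W: empty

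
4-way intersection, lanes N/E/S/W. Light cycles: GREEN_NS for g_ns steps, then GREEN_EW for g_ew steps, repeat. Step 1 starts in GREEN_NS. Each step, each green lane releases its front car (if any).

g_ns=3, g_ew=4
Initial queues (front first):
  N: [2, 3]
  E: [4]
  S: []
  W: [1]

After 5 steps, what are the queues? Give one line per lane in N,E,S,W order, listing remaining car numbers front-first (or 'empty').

Step 1 [NS]: N:car2-GO,E:wait,S:empty,W:wait | queues: N=1 E=1 S=0 W=1
Step 2 [NS]: N:car3-GO,E:wait,S:empty,W:wait | queues: N=0 E=1 S=0 W=1
Step 3 [NS]: N:empty,E:wait,S:empty,W:wait | queues: N=0 E=1 S=0 W=1
Step 4 [EW]: N:wait,E:car4-GO,S:wait,W:car1-GO | queues: N=0 E=0 S=0 W=0

N: empty
E: empty
S: empty
W: empty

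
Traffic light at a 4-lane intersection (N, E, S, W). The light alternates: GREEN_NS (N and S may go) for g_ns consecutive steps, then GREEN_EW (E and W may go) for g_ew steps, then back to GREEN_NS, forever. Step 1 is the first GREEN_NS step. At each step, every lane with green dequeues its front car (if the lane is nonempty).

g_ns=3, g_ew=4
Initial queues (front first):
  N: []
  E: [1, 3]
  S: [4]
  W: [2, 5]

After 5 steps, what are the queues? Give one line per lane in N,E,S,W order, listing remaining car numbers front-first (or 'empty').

Step 1 [NS]: N:empty,E:wait,S:car4-GO,W:wait | queues: N=0 E=2 S=0 W=2
Step 2 [NS]: N:empty,E:wait,S:empty,W:wait | queues: N=0 E=2 S=0 W=2
Step 3 [NS]: N:empty,E:wait,S:empty,W:wait | queues: N=0 E=2 S=0 W=2
Step 4 [EW]: N:wait,E:car1-GO,S:wait,W:car2-GO | queues: N=0 E=1 S=0 W=1
Step 5 [EW]: N:wait,E:car3-GO,S:wait,W:car5-GO | queues: N=0 E=0 S=0 W=0

N: empty
E: empty
S: empty
W: empty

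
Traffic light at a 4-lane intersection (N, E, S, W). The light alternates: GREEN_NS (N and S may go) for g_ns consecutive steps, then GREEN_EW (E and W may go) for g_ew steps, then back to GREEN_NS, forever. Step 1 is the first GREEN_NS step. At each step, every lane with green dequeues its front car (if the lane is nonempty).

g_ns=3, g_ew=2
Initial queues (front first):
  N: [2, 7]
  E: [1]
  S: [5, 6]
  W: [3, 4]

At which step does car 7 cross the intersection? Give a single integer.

Step 1 [NS]: N:car2-GO,E:wait,S:car5-GO,W:wait | queues: N=1 E=1 S=1 W=2
Step 2 [NS]: N:car7-GO,E:wait,S:car6-GO,W:wait | queues: N=0 E=1 S=0 W=2
Step 3 [NS]: N:empty,E:wait,S:empty,W:wait | queues: N=0 E=1 S=0 W=2
Step 4 [EW]: N:wait,E:car1-GO,S:wait,W:car3-GO | queues: N=0 E=0 S=0 W=1
Step 5 [EW]: N:wait,E:empty,S:wait,W:car4-GO | queues: N=0 E=0 S=0 W=0
Car 7 crosses at step 2

2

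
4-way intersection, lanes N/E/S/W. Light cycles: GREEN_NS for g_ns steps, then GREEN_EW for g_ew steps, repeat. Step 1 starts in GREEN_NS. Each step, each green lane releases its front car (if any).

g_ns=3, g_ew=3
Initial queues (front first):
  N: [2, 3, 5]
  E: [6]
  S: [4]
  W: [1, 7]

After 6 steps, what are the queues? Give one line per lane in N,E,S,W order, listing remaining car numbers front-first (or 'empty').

Step 1 [NS]: N:car2-GO,E:wait,S:car4-GO,W:wait | queues: N=2 E=1 S=0 W=2
Step 2 [NS]: N:car3-GO,E:wait,S:empty,W:wait | queues: N=1 E=1 S=0 W=2
Step 3 [NS]: N:car5-GO,E:wait,S:empty,W:wait | queues: N=0 E=1 S=0 W=2
Step 4 [EW]: N:wait,E:car6-GO,S:wait,W:car1-GO | queues: N=0 E=0 S=0 W=1
Step 5 [EW]: N:wait,E:empty,S:wait,W:car7-GO | queues: N=0 E=0 S=0 W=0

N: empty
E: empty
S: empty
W: empty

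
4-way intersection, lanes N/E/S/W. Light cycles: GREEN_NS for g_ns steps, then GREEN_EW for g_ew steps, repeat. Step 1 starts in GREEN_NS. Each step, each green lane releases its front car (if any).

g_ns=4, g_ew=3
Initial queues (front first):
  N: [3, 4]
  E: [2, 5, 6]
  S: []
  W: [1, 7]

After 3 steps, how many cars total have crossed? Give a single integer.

Answer: 2

Derivation:
Step 1 [NS]: N:car3-GO,E:wait,S:empty,W:wait | queues: N=1 E=3 S=0 W=2
Step 2 [NS]: N:car4-GO,E:wait,S:empty,W:wait | queues: N=0 E=3 S=0 W=2
Step 3 [NS]: N:empty,E:wait,S:empty,W:wait | queues: N=0 E=3 S=0 W=2
Cars crossed by step 3: 2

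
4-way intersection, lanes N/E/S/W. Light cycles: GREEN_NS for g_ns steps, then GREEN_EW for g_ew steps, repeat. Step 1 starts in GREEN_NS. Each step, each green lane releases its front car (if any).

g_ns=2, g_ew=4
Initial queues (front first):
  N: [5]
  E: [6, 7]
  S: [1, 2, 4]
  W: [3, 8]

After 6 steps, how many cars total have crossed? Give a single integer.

Answer: 7

Derivation:
Step 1 [NS]: N:car5-GO,E:wait,S:car1-GO,W:wait | queues: N=0 E=2 S=2 W=2
Step 2 [NS]: N:empty,E:wait,S:car2-GO,W:wait | queues: N=0 E=2 S=1 W=2
Step 3 [EW]: N:wait,E:car6-GO,S:wait,W:car3-GO | queues: N=0 E=1 S=1 W=1
Step 4 [EW]: N:wait,E:car7-GO,S:wait,W:car8-GO | queues: N=0 E=0 S=1 W=0
Step 5 [EW]: N:wait,E:empty,S:wait,W:empty | queues: N=0 E=0 S=1 W=0
Step 6 [EW]: N:wait,E:empty,S:wait,W:empty | queues: N=0 E=0 S=1 W=0
Cars crossed by step 6: 7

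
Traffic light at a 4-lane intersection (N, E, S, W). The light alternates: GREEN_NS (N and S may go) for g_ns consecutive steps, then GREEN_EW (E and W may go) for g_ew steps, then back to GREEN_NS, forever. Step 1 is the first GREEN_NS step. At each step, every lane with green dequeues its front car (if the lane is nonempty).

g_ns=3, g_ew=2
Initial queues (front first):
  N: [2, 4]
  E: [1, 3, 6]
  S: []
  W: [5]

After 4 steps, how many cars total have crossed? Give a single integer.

Answer: 4

Derivation:
Step 1 [NS]: N:car2-GO,E:wait,S:empty,W:wait | queues: N=1 E=3 S=0 W=1
Step 2 [NS]: N:car4-GO,E:wait,S:empty,W:wait | queues: N=0 E=3 S=0 W=1
Step 3 [NS]: N:empty,E:wait,S:empty,W:wait | queues: N=0 E=3 S=0 W=1
Step 4 [EW]: N:wait,E:car1-GO,S:wait,W:car5-GO | queues: N=0 E=2 S=0 W=0
Cars crossed by step 4: 4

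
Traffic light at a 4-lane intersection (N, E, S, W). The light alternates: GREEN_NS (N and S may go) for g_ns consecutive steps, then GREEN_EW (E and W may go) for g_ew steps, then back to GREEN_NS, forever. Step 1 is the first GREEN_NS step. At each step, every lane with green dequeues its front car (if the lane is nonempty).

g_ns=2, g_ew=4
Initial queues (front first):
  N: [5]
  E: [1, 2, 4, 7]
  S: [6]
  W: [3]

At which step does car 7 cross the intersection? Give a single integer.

Step 1 [NS]: N:car5-GO,E:wait,S:car6-GO,W:wait | queues: N=0 E=4 S=0 W=1
Step 2 [NS]: N:empty,E:wait,S:empty,W:wait | queues: N=0 E=4 S=0 W=1
Step 3 [EW]: N:wait,E:car1-GO,S:wait,W:car3-GO | queues: N=0 E=3 S=0 W=0
Step 4 [EW]: N:wait,E:car2-GO,S:wait,W:empty | queues: N=0 E=2 S=0 W=0
Step 5 [EW]: N:wait,E:car4-GO,S:wait,W:empty | queues: N=0 E=1 S=0 W=0
Step 6 [EW]: N:wait,E:car7-GO,S:wait,W:empty | queues: N=0 E=0 S=0 W=0
Car 7 crosses at step 6

6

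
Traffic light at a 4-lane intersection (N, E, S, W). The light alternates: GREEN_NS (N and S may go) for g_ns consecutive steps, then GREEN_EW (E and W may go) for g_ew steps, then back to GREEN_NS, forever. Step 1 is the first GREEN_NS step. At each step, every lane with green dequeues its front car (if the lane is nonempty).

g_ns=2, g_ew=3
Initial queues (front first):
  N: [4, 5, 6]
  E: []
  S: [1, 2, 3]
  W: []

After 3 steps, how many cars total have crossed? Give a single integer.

Step 1 [NS]: N:car4-GO,E:wait,S:car1-GO,W:wait | queues: N=2 E=0 S=2 W=0
Step 2 [NS]: N:car5-GO,E:wait,S:car2-GO,W:wait | queues: N=1 E=0 S=1 W=0
Step 3 [EW]: N:wait,E:empty,S:wait,W:empty | queues: N=1 E=0 S=1 W=0
Cars crossed by step 3: 4

Answer: 4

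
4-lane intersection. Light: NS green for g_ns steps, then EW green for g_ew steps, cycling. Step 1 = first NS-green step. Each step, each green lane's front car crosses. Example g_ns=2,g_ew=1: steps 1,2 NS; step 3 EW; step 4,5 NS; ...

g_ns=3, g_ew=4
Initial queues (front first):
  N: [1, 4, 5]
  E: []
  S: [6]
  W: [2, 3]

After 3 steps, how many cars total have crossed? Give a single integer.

Answer: 4

Derivation:
Step 1 [NS]: N:car1-GO,E:wait,S:car6-GO,W:wait | queues: N=2 E=0 S=0 W=2
Step 2 [NS]: N:car4-GO,E:wait,S:empty,W:wait | queues: N=1 E=0 S=0 W=2
Step 3 [NS]: N:car5-GO,E:wait,S:empty,W:wait | queues: N=0 E=0 S=0 W=2
Cars crossed by step 3: 4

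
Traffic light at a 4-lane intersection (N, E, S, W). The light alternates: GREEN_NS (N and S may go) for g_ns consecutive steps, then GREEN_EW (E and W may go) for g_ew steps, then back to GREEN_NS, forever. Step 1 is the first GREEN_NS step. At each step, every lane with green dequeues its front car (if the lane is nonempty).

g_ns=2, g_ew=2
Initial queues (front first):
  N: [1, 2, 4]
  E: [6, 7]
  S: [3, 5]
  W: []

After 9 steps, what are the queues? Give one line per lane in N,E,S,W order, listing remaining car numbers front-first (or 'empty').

Step 1 [NS]: N:car1-GO,E:wait,S:car3-GO,W:wait | queues: N=2 E=2 S=1 W=0
Step 2 [NS]: N:car2-GO,E:wait,S:car5-GO,W:wait | queues: N=1 E=2 S=0 W=0
Step 3 [EW]: N:wait,E:car6-GO,S:wait,W:empty | queues: N=1 E=1 S=0 W=0
Step 4 [EW]: N:wait,E:car7-GO,S:wait,W:empty | queues: N=1 E=0 S=0 W=0
Step 5 [NS]: N:car4-GO,E:wait,S:empty,W:wait | queues: N=0 E=0 S=0 W=0

N: empty
E: empty
S: empty
W: empty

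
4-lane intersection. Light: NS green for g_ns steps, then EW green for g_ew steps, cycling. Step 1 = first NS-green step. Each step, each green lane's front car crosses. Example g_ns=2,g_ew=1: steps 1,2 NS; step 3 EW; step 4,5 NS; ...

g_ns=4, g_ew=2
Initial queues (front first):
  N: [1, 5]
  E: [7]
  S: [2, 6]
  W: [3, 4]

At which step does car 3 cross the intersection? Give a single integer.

Step 1 [NS]: N:car1-GO,E:wait,S:car2-GO,W:wait | queues: N=1 E=1 S=1 W=2
Step 2 [NS]: N:car5-GO,E:wait,S:car6-GO,W:wait | queues: N=0 E=1 S=0 W=2
Step 3 [NS]: N:empty,E:wait,S:empty,W:wait | queues: N=0 E=1 S=0 W=2
Step 4 [NS]: N:empty,E:wait,S:empty,W:wait | queues: N=0 E=1 S=0 W=2
Step 5 [EW]: N:wait,E:car7-GO,S:wait,W:car3-GO | queues: N=0 E=0 S=0 W=1
Step 6 [EW]: N:wait,E:empty,S:wait,W:car4-GO | queues: N=0 E=0 S=0 W=0
Car 3 crosses at step 5

5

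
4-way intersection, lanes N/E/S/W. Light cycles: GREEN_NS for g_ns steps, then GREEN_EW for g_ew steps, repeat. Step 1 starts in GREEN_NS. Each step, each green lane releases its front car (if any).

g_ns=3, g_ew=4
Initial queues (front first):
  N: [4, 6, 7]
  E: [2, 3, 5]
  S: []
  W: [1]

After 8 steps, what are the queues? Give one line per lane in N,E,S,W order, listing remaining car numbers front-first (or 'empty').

Step 1 [NS]: N:car4-GO,E:wait,S:empty,W:wait | queues: N=2 E=3 S=0 W=1
Step 2 [NS]: N:car6-GO,E:wait,S:empty,W:wait | queues: N=1 E=3 S=0 W=1
Step 3 [NS]: N:car7-GO,E:wait,S:empty,W:wait | queues: N=0 E=3 S=0 W=1
Step 4 [EW]: N:wait,E:car2-GO,S:wait,W:car1-GO | queues: N=0 E=2 S=0 W=0
Step 5 [EW]: N:wait,E:car3-GO,S:wait,W:empty | queues: N=0 E=1 S=0 W=0
Step 6 [EW]: N:wait,E:car5-GO,S:wait,W:empty | queues: N=0 E=0 S=0 W=0

N: empty
E: empty
S: empty
W: empty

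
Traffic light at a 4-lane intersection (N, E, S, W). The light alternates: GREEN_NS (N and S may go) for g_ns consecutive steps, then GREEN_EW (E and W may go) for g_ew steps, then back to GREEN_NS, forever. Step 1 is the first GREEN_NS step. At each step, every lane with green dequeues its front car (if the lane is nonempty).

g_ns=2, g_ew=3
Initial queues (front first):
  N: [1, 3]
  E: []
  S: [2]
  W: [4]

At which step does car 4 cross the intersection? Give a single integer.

Step 1 [NS]: N:car1-GO,E:wait,S:car2-GO,W:wait | queues: N=1 E=0 S=0 W=1
Step 2 [NS]: N:car3-GO,E:wait,S:empty,W:wait | queues: N=0 E=0 S=0 W=1
Step 3 [EW]: N:wait,E:empty,S:wait,W:car4-GO | queues: N=0 E=0 S=0 W=0
Car 4 crosses at step 3

3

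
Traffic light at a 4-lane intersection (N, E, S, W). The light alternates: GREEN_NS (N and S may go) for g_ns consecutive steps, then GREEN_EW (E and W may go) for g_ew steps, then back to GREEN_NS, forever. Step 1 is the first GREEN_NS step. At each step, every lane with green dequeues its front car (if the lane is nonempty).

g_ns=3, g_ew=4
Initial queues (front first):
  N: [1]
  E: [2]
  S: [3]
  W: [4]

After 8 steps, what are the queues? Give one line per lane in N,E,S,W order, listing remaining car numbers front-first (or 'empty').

Step 1 [NS]: N:car1-GO,E:wait,S:car3-GO,W:wait | queues: N=0 E=1 S=0 W=1
Step 2 [NS]: N:empty,E:wait,S:empty,W:wait | queues: N=0 E=1 S=0 W=1
Step 3 [NS]: N:empty,E:wait,S:empty,W:wait | queues: N=0 E=1 S=0 W=1
Step 4 [EW]: N:wait,E:car2-GO,S:wait,W:car4-GO | queues: N=0 E=0 S=0 W=0

N: empty
E: empty
S: empty
W: empty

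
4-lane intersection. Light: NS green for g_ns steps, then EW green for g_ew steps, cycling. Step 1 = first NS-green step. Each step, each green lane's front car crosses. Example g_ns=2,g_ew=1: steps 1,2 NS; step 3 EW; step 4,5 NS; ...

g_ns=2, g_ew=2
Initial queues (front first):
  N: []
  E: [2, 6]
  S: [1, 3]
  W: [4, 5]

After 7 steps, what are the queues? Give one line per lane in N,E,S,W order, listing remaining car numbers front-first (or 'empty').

Step 1 [NS]: N:empty,E:wait,S:car1-GO,W:wait | queues: N=0 E=2 S=1 W=2
Step 2 [NS]: N:empty,E:wait,S:car3-GO,W:wait | queues: N=0 E=2 S=0 W=2
Step 3 [EW]: N:wait,E:car2-GO,S:wait,W:car4-GO | queues: N=0 E=1 S=0 W=1
Step 4 [EW]: N:wait,E:car6-GO,S:wait,W:car5-GO | queues: N=0 E=0 S=0 W=0

N: empty
E: empty
S: empty
W: empty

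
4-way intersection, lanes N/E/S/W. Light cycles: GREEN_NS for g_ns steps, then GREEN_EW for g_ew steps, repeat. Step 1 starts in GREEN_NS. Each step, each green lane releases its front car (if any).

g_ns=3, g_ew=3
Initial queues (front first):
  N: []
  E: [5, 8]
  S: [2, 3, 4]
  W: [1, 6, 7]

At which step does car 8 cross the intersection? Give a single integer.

Step 1 [NS]: N:empty,E:wait,S:car2-GO,W:wait | queues: N=0 E=2 S=2 W=3
Step 2 [NS]: N:empty,E:wait,S:car3-GO,W:wait | queues: N=0 E=2 S=1 W=3
Step 3 [NS]: N:empty,E:wait,S:car4-GO,W:wait | queues: N=0 E=2 S=0 W=3
Step 4 [EW]: N:wait,E:car5-GO,S:wait,W:car1-GO | queues: N=0 E=1 S=0 W=2
Step 5 [EW]: N:wait,E:car8-GO,S:wait,W:car6-GO | queues: N=0 E=0 S=0 W=1
Step 6 [EW]: N:wait,E:empty,S:wait,W:car7-GO | queues: N=0 E=0 S=0 W=0
Car 8 crosses at step 5

5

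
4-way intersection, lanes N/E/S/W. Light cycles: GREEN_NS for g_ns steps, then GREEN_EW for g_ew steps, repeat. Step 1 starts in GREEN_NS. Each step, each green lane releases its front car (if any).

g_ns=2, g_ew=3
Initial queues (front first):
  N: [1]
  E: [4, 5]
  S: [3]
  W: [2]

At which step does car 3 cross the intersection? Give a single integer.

Step 1 [NS]: N:car1-GO,E:wait,S:car3-GO,W:wait | queues: N=0 E=2 S=0 W=1
Step 2 [NS]: N:empty,E:wait,S:empty,W:wait | queues: N=0 E=2 S=0 W=1
Step 3 [EW]: N:wait,E:car4-GO,S:wait,W:car2-GO | queues: N=0 E=1 S=0 W=0
Step 4 [EW]: N:wait,E:car5-GO,S:wait,W:empty | queues: N=0 E=0 S=0 W=0
Car 3 crosses at step 1

1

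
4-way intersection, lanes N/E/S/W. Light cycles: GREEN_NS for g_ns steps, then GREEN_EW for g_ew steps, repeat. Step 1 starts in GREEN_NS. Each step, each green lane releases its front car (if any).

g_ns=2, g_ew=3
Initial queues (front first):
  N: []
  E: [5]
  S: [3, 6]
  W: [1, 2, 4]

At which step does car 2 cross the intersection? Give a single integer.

Step 1 [NS]: N:empty,E:wait,S:car3-GO,W:wait | queues: N=0 E=1 S=1 W=3
Step 2 [NS]: N:empty,E:wait,S:car6-GO,W:wait | queues: N=0 E=1 S=0 W=3
Step 3 [EW]: N:wait,E:car5-GO,S:wait,W:car1-GO | queues: N=0 E=0 S=0 W=2
Step 4 [EW]: N:wait,E:empty,S:wait,W:car2-GO | queues: N=0 E=0 S=0 W=1
Step 5 [EW]: N:wait,E:empty,S:wait,W:car4-GO | queues: N=0 E=0 S=0 W=0
Car 2 crosses at step 4

4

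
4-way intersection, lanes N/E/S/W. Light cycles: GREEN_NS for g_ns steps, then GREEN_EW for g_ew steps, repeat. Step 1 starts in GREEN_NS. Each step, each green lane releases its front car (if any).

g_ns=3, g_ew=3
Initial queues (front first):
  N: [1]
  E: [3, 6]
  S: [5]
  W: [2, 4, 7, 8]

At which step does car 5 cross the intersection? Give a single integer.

Step 1 [NS]: N:car1-GO,E:wait,S:car5-GO,W:wait | queues: N=0 E=2 S=0 W=4
Step 2 [NS]: N:empty,E:wait,S:empty,W:wait | queues: N=0 E=2 S=0 W=4
Step 3 [NS]: N:empty,E:wait,S:empty,W:wait | queues: N=0 E=2 S=0 W=4
Step 4 [EW]: N:wait,E:car3-GO,S:wait,W:car2-GO | queues: N=0 E=1 S=0 W=3
Step 5 [EW]: N:wait,E:car6-GO,S:wait,W:car4-GO | queues: N=0 E=0 S=0 W=2
Step 6 [EW]: N:wait,E:empty,S:wait,W:car7-GO | queues: N=0 E=0 S=0 W=1
Step 7 [NS]: N:empty,E:wait,S:empty,W:wait | queues: N=0 E=0 S=0 W=1
Step 8 [NS]: N:empty,E:wait,S:empty,W:wait | queues: N=0 E=0 S=0 W=1
Step 9 [NS]: N:empty,E:wait,S:empty,W:wait | queues: N=0 E=0 S=0 W=1
Step 10 [EW]: N:wait,E:empty,S:wait,W:car8-GO | queues: N=0 E=0 S=0 W=0
Car 5 crosses at step 1

1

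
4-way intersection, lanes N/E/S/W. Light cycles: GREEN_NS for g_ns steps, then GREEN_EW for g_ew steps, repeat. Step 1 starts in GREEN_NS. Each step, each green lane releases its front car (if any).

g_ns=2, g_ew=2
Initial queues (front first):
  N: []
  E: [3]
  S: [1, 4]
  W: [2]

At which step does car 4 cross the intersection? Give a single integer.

Step 1 [NS]: N:empty,E:wait,S:car1-GO,W:wait | queues: N=0 E=1 S=1 W=1
Step 2 [NS]: N:empty,E:wait,S:car4-GO,W:wait | queues: N=0 E=1 S=0 W=1
Step 3 [EW]: N:wait,E:car3-GO,S:wait,W:car2-GO | queues: N=0 E=0 S=0 W=0
Car 4 crosses at step 2

2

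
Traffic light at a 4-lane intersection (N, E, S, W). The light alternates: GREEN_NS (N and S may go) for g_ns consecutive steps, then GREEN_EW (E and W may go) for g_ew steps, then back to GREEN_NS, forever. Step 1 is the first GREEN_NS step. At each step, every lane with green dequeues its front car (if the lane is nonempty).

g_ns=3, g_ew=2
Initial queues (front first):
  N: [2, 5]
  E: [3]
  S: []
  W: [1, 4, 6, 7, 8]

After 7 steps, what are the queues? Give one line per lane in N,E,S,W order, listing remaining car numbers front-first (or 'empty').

Step 1 [NS]: N:car2-GO,E:wait,S:empty,W:wait | queues: N=1 E=1 S=0 W=5
Step 2 [NS]: N:car5-GO,E:wait,S:empty,W:wait | queues: N=0 E=1 S=0 W=5
Step 3 [NS]: N:empty,E:wait,S:empty,W:wait | queues: N=0 E=1 S=0 W=5
Step 4 [EW]: N:wait,E:car3-GO,S:wait,W:car1-GO | queues: N=0 E=0 S=0 W=4
Step 5 [EW]: N:wait,E:empty,S:wait,W:car4-GO | queues: N=0 E=0 S=0 W=3
Step 6 [NS]: N:empty,E:wait,S:empty,W:wait | queues: N=0 E=0 S=0 W=3
Step 7 [NS]: N:empty,E:wait,S:empty,W:wait | queues: N=0 E=0 S=0 W=3

N: empty
E: empty
S: empty
W: 6 7 8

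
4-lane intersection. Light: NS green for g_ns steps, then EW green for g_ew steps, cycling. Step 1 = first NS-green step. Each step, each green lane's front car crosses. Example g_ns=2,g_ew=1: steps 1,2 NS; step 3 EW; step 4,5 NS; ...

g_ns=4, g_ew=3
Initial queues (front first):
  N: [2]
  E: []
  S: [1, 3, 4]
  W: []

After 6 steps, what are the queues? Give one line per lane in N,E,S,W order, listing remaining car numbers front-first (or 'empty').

Step 1 [NS]: N:car2-GO,E:wait,S:car1-GO,W:wait | queues: N=0 E=0 S=2 W=0
Step 2 [NS]: N:empty,E:wait,S:car3-GO,W:wait | queues: N=0 E=0 S=1 W=0
Step 3 [NS]: N:empty,E:wait,S:car4-GO,W:wait | queues: N=0 E=0 S=0 W=0

N: empty
E: empty
S: empty
W: empty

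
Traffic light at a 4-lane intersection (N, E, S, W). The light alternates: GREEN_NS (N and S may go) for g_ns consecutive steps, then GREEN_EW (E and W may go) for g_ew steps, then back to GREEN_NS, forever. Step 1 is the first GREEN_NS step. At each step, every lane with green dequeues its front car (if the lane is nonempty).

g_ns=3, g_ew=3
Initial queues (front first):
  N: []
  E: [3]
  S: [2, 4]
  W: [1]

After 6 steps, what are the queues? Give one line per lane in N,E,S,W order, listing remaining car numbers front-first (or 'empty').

Step 1 [NS]: N:empty,E:wait,S:car2-GO,W:wait | queues: N=0 E=1 S=1 W=1
Step 2 [NS]: N:empty,E:wait,S:car4-GO,W:wait | queues: N=0 E=1 S=0 W=1
Step 3 [NS]: N:empty,E:wait,S:empty,W:wait | queues: N=0 E=1 S=0 W=1
Step 4 [EW]: N:wait,E:car3-GO,S:wait,W:car1-GO | queues: N=0 E=0 S=0 W=0

N: empty
E: empty
S: empty
W: empty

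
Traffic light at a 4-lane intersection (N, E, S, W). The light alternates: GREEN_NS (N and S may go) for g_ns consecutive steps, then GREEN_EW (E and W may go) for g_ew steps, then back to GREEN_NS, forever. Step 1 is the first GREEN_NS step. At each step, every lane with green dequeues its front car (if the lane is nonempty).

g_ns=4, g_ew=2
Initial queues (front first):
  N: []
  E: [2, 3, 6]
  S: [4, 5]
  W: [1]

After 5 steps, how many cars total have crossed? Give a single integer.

Answer: 4

Derivation:
Step 1 [NS]: N:empty,E:wait,S:car4-GO,W:wait | queues: N=0 E=3 S=1 W=1
Step 2 [NS]: N:empty,E:wait,S:car5-GO,W:wait | queues: N=0 E=3 S=0 W=1
Step 3 [NS]: N:empty,E:wait,S:empty,W:wait | queues: N=0 E=3 S=0 W=1
Step 4 [NS]: N:empty,E:wait,S:empty,W:wait | queues: N=0 E=3 S=0 W=1
Step 5 [EW]: N:wait,E:car2-GO,S:wait,W:car1-GO | queues: N=0 E=2 S=0 W=0
Cars crossed by step 5: 4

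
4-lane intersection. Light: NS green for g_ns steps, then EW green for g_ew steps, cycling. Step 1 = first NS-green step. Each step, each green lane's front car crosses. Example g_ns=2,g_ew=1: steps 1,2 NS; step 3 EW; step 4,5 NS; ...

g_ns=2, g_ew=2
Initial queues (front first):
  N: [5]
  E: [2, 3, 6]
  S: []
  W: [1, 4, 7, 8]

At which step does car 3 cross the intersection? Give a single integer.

Step 1 [NS]: N:car5-GO,E:wait,S:empty,W:wait | queues: N=0 E=3 S=0 W=4
Step 2 [NS]: N:empty,E:wait,S:empty,W:wait | queues: N=0 E=3 S=0 W=4
Step 3 [EW]: N:wait,E:car2-GO,S:wait,W:car1-GO | queues: N=0 E=2 S=0 W=3
Step 4 [EW]: N:wait,E:car3-GO,S:wait,W:car4-GO | queues: N=0 E=1 S=0 W=2
Step 5 [NS]: N:empty,E:wait,S:empty,W:wait | queues: N=0 E=1 S=0 W=2
Step 6 [NS]: N:empty,E:wait,S:empty,W:wait | queues: N=0 E=1 S=0 W=2
Step 7 [EW]: N:wait,E:car6-GO,S:wait,W:car7-GO | queues: N=0 E=0 S=0 W=1
Step 8 [EW]: N:wait,E:empty,S:wait,W:car8-GO | queues: N=0 E=0 S=0 W=0
Car 3 crosses at step 4

4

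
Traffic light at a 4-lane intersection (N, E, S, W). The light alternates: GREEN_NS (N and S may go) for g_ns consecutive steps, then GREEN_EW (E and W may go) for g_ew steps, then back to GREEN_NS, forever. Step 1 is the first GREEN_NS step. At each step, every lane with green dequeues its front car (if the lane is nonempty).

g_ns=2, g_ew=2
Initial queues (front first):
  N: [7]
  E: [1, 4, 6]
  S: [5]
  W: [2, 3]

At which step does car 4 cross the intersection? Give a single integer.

Step 1 [NS]: N:car7-GO,E:wait,S:car5-GO,W:wait | queues: N=0 E=3 S=0 W=2
Step 2 [NS]: N:empty,E:wait,S:empty,W:wait | queues: N=0 E=3 S=0 W=2
Step 3 [EW]: N:wait,E:car1-GO,S:wait,W:car2-GO | queues: N=0 E=2 S=0 W=1
Step 4 [EW]: N:wait,E:car4-GO,S:wait,W:car3-GO | queues: N=0 E=1 S=0 W=0
Step 5 [NS]: N:empty,E:wait,S:empty,W:wait | queues: N=0 E=1 S=0 W=0
Step 6 [NS]: N:empty,E:wait,S:empty,W:wait | queues: N=0 E=1 S=0 W=0
Step 7 [EW]: N:wait,E:car6-GO,S:wait,W:empty | queues: N=0 E=0 S=0 W=0
Car 4 crosses at step 4

4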